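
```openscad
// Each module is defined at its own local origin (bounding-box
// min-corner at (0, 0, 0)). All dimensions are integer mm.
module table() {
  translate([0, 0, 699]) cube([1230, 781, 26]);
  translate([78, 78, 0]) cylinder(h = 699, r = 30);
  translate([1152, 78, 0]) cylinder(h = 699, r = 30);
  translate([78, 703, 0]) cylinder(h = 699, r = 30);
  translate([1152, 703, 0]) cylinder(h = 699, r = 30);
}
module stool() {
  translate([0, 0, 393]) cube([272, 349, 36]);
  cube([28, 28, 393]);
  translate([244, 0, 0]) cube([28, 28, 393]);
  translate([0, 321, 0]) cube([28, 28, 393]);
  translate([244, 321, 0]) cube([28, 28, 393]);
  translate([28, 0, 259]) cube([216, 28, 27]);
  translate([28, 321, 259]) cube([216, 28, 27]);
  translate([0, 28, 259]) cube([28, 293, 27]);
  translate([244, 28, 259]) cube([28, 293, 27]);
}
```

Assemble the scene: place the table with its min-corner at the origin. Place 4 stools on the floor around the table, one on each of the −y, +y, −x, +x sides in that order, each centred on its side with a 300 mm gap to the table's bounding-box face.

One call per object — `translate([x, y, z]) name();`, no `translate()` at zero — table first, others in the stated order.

table();
translate([479, -649, 0]) stool();
translate([479, 1081, 0]) stool();
translate([-572, 216, 0]) stool();
translate([1530, 216, 0]) stool();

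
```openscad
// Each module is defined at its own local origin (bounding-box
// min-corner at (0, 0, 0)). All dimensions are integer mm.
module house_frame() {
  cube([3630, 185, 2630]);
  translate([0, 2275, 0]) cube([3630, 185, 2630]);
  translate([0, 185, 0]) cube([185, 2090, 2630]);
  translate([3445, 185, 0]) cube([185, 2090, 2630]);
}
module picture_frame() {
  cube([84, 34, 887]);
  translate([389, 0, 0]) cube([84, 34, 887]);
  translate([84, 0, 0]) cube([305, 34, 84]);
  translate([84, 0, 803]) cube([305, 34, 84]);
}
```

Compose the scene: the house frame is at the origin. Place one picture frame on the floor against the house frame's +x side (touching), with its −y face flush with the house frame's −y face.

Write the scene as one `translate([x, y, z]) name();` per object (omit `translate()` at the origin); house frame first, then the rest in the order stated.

house_frame();
translate([3630, 0, 0]) picture_frame();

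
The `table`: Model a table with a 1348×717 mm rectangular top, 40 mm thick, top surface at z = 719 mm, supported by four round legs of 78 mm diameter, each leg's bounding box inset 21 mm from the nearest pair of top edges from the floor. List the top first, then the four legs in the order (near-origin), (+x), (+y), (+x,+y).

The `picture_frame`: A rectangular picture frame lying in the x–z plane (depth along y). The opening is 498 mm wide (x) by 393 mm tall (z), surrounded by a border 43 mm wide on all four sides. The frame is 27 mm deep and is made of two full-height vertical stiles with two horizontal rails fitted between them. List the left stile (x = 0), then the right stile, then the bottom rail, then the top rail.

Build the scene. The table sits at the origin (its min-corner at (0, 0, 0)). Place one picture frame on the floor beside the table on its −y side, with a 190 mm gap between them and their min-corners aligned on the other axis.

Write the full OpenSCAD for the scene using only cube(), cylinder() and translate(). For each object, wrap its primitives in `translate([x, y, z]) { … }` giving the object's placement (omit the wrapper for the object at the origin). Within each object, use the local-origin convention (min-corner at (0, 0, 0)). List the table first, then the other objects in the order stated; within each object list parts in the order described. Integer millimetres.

translate([0, 0, 679]) cube([1348, 717, 40]);
translate([60, 60, 0]) cylinder(h = 679, r = 39);
translate([1288, 60, 0]) cylinder(h = 679, r = 39);
translate([60, 657, 0]) cylinder(h = 679, r = 39);
translate([1288, 657, 0]) cylinder(h = 679, r = 39);
translate([0, -217, 0]) {
  cube([43, 27, 479]);
  translate([541, 0, 0]) cube([43, 27, 479]);
  translate([43, 0, 0]) cube([498, 27, 43]);
  translate([43, 0, 436]) cube([498, 27, 43]);
}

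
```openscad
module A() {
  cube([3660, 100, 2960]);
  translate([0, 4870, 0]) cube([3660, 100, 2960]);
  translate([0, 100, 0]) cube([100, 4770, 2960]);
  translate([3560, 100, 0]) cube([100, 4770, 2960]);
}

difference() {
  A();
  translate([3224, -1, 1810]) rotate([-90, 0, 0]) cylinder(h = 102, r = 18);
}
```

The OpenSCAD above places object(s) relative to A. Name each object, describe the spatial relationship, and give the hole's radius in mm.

A is a house frame. The house frame has a circular hole through its front wall. The hole's radius is 18 mm.

The subtracted cylinder has r = 18 mm.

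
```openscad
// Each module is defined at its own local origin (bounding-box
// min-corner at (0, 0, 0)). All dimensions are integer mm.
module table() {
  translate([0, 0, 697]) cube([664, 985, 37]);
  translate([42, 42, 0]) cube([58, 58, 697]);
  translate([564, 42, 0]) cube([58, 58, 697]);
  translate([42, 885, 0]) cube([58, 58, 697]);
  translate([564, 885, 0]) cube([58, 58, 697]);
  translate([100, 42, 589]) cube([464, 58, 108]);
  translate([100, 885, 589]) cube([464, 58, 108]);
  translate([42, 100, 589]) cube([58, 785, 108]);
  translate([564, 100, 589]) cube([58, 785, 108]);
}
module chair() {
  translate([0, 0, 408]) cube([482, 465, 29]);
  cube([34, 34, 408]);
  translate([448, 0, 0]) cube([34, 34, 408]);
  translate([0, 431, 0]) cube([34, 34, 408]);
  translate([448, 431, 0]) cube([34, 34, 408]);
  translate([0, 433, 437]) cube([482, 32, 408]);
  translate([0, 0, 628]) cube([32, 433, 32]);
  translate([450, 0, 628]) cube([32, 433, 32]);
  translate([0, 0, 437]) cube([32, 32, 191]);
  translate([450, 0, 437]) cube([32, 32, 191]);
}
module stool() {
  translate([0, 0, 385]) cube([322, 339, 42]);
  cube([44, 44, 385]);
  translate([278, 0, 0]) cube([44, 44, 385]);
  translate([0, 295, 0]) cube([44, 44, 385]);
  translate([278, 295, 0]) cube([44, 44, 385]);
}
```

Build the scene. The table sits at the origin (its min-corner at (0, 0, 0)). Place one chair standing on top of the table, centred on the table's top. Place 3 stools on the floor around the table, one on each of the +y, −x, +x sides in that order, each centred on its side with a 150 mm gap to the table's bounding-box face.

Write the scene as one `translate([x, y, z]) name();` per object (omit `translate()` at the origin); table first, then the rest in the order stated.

table();
translate([91, 260, 734]) chair();
translate([171, 1135, 0]) stool();
translate([-472, 323, 0]) stool();
translate([814, 323, 0]) stool();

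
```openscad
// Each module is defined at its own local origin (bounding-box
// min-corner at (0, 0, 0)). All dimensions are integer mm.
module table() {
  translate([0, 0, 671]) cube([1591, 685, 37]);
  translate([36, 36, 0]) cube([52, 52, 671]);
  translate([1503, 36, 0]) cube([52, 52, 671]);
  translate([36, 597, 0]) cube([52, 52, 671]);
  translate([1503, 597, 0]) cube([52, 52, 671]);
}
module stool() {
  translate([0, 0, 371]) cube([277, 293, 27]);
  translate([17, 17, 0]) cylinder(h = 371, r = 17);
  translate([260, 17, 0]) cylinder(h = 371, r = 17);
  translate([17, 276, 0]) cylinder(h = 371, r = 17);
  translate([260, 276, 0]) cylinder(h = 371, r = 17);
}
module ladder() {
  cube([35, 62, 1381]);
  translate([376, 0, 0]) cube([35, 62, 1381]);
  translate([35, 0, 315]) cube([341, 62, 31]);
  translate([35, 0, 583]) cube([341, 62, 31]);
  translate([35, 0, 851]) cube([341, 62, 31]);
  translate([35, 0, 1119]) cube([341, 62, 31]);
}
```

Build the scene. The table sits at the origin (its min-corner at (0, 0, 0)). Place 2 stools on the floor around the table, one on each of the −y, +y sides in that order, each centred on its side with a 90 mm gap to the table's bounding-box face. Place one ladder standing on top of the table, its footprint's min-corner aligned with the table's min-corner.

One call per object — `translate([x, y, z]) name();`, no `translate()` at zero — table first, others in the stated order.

table();
translate([657, -383, 0]) stool();
translate([657, 775, 0]) stool();
translate([0, 0, 708]) ladder();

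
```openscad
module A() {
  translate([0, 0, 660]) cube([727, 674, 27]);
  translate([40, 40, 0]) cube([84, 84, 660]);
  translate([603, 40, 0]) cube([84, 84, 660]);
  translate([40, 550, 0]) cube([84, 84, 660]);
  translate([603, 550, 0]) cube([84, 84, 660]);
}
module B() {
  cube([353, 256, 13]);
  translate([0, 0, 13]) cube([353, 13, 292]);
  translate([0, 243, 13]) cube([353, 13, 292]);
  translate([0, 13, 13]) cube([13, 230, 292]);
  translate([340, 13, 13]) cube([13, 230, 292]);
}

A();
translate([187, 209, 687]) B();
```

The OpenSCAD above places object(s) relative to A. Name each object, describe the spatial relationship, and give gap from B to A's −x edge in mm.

A is a table. B is an open box. The open box is on top of the table, centred. The gap from the open box to the table's −x edge is 187 mm.

The open box's min-x is at 187; the table's min-x is 0; gap = 187 mm.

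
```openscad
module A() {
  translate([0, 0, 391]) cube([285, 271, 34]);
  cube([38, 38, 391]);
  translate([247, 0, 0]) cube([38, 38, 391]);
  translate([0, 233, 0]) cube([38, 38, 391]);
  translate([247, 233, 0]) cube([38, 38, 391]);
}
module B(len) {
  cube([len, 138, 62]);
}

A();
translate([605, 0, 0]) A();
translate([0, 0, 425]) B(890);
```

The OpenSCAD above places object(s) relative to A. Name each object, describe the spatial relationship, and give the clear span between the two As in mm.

A is a stool. B is a beam. A beam spans the tops of two stools. The clear span between the two stools is 320 mm.

Second stool starts at x = 605; first ends at x = 285; clear span = 605 − 285 = 320 mm.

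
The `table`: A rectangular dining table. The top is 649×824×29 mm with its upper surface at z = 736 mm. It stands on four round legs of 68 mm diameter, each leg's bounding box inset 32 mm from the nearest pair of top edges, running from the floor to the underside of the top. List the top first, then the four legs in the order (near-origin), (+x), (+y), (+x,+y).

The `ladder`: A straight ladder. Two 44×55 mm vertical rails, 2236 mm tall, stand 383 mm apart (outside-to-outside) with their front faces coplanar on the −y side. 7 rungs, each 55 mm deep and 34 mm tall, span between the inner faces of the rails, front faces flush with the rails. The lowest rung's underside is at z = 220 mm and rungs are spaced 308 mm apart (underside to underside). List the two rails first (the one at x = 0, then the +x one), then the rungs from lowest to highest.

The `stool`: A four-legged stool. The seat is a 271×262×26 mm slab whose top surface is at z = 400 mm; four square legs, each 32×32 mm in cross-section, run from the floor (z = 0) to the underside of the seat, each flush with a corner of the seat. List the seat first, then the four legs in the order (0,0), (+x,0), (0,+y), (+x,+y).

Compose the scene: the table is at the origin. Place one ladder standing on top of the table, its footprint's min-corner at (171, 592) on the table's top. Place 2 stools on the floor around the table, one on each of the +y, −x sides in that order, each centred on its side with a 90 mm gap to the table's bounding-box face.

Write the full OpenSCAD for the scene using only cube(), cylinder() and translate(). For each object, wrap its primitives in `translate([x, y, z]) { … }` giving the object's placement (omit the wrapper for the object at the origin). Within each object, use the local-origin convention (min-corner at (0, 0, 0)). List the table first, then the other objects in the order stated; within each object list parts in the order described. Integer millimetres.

translate([0, 0, 707]) cube([649, 824, 29]);
translate([66, 66, 0]) cylinder(h = 707, r = 34);
translate([583, 66, 0]) cylinder(h = 707, r = 34);
translate([66, 758, 0]) cylinder(h = 707, r = 34);
translate([583, 758, 0]) cylinder(h = 707, r = 34);
translate([171, 592, 736]) {
  cube([44, 55, 2236]);
  translate([339, 0, 0]) cube([44, 55, 2236]);
  translate([44, 0, 220]) cube([295, 55, 34]);
  translate([44, 0, 528]) cube([295, 55, 34]);
  translate([44, 0, 836]) cube([295, 55, 34]);
  translate([44, 0, 1144]) cube([295, 55, 34]);
  translate([44, 0, 1452]) cube([295, 55, 34]);
  translate([44, 0, 1760]) cube([295, 55, 34]);
  translate([44, 0, 2068]) cube([295, 55, 34]);
}
translate([189, 914, 0]) {
  translate([0, 0, 374]) cube([271, 262, 26]);
  cube([32, 32, 374]);
  translate([239, 0, 0]) cube([32, 32, 374]);
  translate([0, 230, 0]) cube([32, 32, 374]);
  translate([239, 230, 0]) cube([32, 32, 374]);
}
translate([-361, 281, 0]) {
  translate([0, 0, 374]) cube([271, 262, 26]);
  cube([32, 32, 374]);
  translate([239, 0, 0]) cube([32, 32, 374]);
  translate([0, 230, 0]) cube([32, 32, 374]);
  translate([239, 230, 0]) cube([32, 32, 374]);
}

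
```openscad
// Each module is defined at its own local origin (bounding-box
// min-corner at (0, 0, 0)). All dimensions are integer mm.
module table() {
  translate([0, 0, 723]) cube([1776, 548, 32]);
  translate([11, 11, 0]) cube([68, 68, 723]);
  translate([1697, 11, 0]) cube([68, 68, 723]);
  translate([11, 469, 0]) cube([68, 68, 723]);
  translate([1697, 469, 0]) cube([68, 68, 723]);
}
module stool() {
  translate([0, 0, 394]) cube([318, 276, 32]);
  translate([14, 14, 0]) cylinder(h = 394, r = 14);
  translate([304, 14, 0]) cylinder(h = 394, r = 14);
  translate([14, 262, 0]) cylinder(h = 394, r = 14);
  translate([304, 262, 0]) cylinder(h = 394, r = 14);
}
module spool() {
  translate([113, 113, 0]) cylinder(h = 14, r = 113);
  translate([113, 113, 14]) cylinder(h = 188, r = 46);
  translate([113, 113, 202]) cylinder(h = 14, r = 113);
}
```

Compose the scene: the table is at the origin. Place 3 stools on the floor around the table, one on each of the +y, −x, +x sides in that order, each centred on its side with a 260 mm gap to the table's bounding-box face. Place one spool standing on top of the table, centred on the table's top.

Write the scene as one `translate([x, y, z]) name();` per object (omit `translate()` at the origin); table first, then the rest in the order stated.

table();
translate([729, 808, 0]) stool();
translate([-578, 136, 0]) stool();
translate([2036, 136, 0]) stool();
translate([775, 161, 755]) spool();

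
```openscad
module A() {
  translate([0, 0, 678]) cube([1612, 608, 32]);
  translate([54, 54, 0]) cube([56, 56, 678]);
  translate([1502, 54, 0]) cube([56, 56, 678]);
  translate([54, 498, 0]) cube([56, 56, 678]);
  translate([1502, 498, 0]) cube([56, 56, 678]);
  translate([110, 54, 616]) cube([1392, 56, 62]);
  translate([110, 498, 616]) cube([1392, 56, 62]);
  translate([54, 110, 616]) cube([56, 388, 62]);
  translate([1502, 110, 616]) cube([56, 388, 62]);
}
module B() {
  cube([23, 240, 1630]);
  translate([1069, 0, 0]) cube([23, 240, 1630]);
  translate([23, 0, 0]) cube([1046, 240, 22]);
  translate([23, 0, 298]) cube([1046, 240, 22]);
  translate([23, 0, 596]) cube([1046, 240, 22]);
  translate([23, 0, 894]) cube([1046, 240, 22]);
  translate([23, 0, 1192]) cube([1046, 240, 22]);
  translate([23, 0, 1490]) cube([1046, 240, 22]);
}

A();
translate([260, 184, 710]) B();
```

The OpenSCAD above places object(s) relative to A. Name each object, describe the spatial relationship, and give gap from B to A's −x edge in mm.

The bookshelf's min-x is at 260; the table's min-x is 0; gap = 260 mm.

A is a table. B is a bookshelf. The bookshelf is on top of the table, centred. The gap from the bookshelf to the table's −x edge is 260 mm.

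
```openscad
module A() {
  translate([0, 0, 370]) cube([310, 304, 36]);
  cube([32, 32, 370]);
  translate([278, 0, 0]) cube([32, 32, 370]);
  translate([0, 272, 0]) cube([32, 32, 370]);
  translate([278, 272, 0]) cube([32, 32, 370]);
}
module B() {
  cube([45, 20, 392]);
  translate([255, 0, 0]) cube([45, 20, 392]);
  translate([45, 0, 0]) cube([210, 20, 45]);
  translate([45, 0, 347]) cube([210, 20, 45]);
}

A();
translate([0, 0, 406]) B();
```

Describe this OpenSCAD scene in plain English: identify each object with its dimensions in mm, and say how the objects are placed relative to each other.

A is a four-legged stool. The seat is a 310×304×36 mm slab whose top surface is at z = 406 mm; four square legs, each 32×32 mm in cross-section, run from the floor (z = 0) to the underside of the seat, each flush with a corner of the seat.

B is a rectangular picture frame lying in the x–z plane (depth along y). The opening is 210 mm wide (x) by 302 mm tall (z), surrounded by a border 45 mm wide on all four sides. The frame is 20 mm deep and is made of two full-height vertical stiles with two horizontal rails fitted between them.

The picture frame is on top of the stool.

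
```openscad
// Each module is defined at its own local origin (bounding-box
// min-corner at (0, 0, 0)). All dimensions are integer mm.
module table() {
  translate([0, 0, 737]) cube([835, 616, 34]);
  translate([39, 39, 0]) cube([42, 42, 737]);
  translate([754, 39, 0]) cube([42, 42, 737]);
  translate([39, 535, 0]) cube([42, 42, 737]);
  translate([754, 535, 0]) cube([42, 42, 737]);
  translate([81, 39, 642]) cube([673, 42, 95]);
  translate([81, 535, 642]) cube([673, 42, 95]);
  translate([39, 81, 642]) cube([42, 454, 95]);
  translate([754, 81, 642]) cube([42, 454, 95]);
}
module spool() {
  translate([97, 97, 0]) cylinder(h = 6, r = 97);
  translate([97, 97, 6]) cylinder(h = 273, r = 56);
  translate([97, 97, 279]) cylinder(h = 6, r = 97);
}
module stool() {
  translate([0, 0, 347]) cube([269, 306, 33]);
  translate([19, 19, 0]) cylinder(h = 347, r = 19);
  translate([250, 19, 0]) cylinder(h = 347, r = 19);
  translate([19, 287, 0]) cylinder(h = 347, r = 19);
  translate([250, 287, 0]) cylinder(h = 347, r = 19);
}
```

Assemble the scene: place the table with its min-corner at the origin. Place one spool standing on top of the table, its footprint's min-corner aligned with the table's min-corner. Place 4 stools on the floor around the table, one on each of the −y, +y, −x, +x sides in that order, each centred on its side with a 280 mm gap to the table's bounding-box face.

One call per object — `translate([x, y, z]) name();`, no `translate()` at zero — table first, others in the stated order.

table();
translate([0, 0, 771]) spool();
translate([283, -586, 0]) stool();
translate([283, 896, 0]) stool();
translate([-549, 155, 0]) stool();
translate([1115, 155, 0]) stool();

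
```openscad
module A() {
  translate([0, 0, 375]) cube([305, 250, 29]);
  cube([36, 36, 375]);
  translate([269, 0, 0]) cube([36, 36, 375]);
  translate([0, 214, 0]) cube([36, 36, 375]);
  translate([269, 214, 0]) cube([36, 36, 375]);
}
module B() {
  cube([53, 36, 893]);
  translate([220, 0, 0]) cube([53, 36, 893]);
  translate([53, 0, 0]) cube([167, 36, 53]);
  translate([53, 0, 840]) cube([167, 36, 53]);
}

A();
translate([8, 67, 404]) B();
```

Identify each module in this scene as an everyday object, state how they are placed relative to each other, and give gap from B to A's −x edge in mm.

The picture frame's min-x is at 8; the stool's min-x is 0; gap = 8 mm.

A is a stool. B is a picture frame. The picture frame is on top of the stool. The gap from the picture frame to the stool's −x edge is 8 mm.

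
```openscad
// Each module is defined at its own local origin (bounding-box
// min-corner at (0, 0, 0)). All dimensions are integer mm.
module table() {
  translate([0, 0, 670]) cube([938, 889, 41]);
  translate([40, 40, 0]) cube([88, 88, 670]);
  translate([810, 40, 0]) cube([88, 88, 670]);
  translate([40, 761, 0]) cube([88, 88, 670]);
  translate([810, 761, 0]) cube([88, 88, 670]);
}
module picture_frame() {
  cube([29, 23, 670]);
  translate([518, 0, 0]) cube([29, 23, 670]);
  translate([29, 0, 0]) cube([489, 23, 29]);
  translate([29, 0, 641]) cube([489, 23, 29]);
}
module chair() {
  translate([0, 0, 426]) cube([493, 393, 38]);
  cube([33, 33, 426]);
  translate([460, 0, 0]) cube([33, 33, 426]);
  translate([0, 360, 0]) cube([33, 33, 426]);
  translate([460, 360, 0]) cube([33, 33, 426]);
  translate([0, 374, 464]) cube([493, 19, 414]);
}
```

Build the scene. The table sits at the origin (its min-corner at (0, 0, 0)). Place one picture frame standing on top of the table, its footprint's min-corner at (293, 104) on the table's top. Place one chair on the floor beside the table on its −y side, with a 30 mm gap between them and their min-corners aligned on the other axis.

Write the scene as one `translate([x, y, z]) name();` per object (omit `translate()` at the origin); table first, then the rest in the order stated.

table();
translate([293, 104, 711]) picture_frame();
translate([0, -423, 0]) chair();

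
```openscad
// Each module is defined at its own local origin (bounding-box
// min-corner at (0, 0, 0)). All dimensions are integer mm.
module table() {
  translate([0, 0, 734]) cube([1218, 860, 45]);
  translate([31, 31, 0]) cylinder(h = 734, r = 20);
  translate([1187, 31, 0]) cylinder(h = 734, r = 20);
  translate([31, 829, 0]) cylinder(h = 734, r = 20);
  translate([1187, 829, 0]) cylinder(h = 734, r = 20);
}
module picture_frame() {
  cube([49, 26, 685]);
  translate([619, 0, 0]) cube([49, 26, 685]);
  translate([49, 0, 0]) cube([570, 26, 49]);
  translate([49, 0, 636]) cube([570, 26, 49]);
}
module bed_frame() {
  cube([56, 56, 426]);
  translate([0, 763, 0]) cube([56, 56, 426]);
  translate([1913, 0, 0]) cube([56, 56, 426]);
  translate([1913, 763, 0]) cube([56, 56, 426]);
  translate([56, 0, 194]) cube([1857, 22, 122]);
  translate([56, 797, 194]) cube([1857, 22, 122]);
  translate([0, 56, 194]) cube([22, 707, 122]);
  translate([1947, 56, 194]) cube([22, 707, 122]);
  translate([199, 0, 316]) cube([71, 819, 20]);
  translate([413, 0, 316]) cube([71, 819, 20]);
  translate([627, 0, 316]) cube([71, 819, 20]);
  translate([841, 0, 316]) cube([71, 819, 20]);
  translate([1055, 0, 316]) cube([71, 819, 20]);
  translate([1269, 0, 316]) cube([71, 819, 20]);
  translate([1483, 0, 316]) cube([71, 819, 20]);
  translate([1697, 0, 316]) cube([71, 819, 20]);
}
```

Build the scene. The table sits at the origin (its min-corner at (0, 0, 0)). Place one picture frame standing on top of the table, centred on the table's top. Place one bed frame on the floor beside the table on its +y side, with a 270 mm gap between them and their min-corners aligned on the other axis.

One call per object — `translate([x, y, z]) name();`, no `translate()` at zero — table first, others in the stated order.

table();
translate([275, 417, 779]) picture_frame();
translate([0, 1130, 0]) bed_frame();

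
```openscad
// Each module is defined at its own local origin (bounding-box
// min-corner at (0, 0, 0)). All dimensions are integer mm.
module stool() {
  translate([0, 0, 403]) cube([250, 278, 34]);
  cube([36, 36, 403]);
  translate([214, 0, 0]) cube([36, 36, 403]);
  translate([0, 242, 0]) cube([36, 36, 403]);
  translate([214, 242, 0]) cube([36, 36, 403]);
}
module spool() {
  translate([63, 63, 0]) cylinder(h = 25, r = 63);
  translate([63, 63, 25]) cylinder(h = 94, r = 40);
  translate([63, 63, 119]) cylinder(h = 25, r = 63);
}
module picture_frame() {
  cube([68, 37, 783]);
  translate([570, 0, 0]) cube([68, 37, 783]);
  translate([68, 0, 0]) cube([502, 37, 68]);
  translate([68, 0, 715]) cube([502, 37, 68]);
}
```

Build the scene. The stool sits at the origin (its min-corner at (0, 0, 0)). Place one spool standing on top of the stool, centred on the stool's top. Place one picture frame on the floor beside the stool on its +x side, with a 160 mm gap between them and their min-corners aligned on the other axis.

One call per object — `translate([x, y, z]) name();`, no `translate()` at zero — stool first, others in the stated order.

stool();
translate([62, 76, 437]) spool();
translate([410, 0, 0]) picture_frame();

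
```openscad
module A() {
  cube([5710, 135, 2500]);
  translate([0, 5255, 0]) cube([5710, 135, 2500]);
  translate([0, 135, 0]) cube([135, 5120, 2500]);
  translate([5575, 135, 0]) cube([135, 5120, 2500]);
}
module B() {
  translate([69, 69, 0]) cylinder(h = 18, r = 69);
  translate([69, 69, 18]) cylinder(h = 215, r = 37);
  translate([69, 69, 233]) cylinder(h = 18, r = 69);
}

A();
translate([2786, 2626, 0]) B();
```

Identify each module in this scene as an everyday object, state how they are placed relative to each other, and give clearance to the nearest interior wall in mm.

A is a house frame. B is a spool. The spool sits inside the house frame, centred. The clearance to the nearest interior wall is 2491 mm.

Clearances: x = 2651, y = 2491; minimum 2491 mm.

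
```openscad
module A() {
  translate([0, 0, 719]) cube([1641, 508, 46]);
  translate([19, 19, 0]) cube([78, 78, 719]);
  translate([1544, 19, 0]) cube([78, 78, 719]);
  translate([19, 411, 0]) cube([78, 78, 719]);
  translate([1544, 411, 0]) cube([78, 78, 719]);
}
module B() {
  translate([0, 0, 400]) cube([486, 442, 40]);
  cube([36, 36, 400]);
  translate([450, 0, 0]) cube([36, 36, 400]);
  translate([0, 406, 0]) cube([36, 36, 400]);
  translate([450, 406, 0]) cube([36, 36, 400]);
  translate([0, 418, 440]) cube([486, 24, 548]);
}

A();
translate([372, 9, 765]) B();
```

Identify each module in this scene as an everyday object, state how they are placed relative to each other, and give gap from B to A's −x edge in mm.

The chair's min-x is at 372; the table's min-x is 0; gap = 372 mm.

A is a table. B is a chair. The chair is on top of the table. The gap from the chair to the table's −x edge is 372 mm.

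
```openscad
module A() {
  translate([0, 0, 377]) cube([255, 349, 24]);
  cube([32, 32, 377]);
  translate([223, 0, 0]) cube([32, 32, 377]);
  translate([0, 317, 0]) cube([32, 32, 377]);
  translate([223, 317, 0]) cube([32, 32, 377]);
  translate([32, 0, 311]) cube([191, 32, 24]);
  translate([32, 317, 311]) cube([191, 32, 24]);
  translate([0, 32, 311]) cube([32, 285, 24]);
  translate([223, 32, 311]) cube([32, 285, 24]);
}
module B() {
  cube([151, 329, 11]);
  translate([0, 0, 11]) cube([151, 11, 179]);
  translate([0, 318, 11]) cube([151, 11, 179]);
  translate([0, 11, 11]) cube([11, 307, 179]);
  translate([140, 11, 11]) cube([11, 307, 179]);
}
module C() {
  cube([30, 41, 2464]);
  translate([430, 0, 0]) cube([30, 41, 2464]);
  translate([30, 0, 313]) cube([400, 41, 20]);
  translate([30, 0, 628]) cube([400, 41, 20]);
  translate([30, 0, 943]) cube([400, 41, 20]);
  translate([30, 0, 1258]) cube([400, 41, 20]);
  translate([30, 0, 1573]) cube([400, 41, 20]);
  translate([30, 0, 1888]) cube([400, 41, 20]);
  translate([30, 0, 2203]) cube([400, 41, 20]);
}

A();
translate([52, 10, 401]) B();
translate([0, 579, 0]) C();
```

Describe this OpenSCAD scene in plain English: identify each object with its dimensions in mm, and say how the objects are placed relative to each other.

A is a simple wooden stool: a rectangular seat 255 mm (x) by 349 mm (y), 24 mm thick, top face at z = 401 mm, on four square legs, each 32×32 mm in cross-section. The legs rest on z = 0, each flush with a corner of the seat. Four stretchers, 32 mm wide and 24 mm tall, connect adjacent legs with their undersides at z = 311 mm, each running between the inner faces of the legs it joins and aligned with the legs' outer faces on the other axis.

B is an open storage box with external size 151×329×190 mm and wall thickness 11 mm (the base is also 11 mm thick). The base covers the whole footprint; the four walls stand on the base, with the y-facing walls full-width and the x-facing walls fitting between their inner faces.

C is a straight ladder. Two 30×41 mm vertical rails, 2464 mm tall, stand 460 mm apart (outside-to-outside) with their front faces coplanar on the −y side. 7 rungs, each 41 mm deep and 20 mm tall, span between the inner faces of the rails, front faces flush with the rails. The lowest rung's underside is at z = 313 mm and rungs are spaced 315 mm apart (underside to underside).

The open box is on top of the stool, centred. The ladder is on the floor beside the stool on its +y side.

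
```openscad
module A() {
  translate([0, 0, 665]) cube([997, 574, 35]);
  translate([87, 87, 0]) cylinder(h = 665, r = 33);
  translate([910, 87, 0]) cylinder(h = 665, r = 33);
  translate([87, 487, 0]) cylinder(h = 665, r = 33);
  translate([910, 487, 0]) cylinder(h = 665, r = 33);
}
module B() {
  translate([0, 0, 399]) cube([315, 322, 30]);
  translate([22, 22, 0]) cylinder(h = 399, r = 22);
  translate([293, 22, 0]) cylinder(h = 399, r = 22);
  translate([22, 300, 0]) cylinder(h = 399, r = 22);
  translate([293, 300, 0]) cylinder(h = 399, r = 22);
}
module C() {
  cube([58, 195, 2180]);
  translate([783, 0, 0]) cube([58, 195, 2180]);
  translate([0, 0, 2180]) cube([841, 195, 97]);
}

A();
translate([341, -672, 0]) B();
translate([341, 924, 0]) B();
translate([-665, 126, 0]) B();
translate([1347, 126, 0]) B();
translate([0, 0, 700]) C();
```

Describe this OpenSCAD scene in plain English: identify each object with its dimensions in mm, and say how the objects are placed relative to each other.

A is a table: top 997 mm (x) × 574 mm (y), 35 mm thick, upper face at z = 700 mm, on four round legs of 66 mm diameter, each leg's bounding box inset 54 mm from the nearest pair of top edges, running from z = 0 to the bottom of the top.

B is a four-legged stool. The seat is 315×322 mm, 30 mm thick, top at z = 429 mm. It stands on four round legs, each 44 mm in diameter, from z = 0 to the seat underside, each leg's axis is inset half a diameter from the nearest pair of seat edges (so the leg's bounding box is flush with the corner).

C is a door frame. The clear opening is 725 mm wide and 2180 mm high. Two 58 mm wide jambs, 195 mm deep, stand either side of the opening from the floor to the top of the opening. A 97 mm thick head sits across the top of both jambs, spanning the full outside width of the frame.

Four stools sit around the table at the −y, +y, −x, +x sides. The door frame is on top of the table.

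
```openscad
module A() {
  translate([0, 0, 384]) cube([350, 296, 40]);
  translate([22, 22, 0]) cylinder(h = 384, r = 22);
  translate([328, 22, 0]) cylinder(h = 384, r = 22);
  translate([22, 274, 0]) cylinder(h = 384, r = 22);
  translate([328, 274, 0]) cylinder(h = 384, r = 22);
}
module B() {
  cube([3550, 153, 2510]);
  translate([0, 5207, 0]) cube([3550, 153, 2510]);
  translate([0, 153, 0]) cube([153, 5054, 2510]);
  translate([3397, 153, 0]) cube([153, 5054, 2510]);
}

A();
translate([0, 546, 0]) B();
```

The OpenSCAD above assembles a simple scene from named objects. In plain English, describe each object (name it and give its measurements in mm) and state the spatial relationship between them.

A is a simple wooden stool: a rectangular seat 350 mm (x) by 296 mm (y), 40 mm thick, top face at z = 424 mm, on four round legs, each 44 mm in diameter. The legs rest on z = 0, each leg's axis is inset half a diameter from the nearest pair of seat edges (so the leg's bounding box is flush with the corner).

B is a box-shaped house frame (walls only): outside footprint 3550×5360 mm, wall height 2510 mm, wall thickness 153 mm. The two y-facing walls run the full x-width; the two x-facing walls fit between the inner faces of the y-facing walls.

The house frame is on the floor beside the stool on its +y side.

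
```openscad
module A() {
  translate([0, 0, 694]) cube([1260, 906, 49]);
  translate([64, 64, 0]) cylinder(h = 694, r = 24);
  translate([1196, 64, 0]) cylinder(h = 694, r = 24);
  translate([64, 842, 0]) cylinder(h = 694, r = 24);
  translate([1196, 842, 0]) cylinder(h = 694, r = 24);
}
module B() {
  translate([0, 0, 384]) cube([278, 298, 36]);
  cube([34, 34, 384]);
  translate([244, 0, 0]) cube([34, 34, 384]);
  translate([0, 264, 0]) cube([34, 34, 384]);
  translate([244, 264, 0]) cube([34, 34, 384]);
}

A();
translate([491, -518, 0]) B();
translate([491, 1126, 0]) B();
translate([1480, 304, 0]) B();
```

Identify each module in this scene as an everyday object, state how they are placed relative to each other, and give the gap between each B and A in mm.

Each stool's nearest face is 220 mm from the table's bounding box.

A is a table. B is a stool. Three stools sit around the table at the −y, +y, +x sides. The gap between each stool and the table is 220 mm.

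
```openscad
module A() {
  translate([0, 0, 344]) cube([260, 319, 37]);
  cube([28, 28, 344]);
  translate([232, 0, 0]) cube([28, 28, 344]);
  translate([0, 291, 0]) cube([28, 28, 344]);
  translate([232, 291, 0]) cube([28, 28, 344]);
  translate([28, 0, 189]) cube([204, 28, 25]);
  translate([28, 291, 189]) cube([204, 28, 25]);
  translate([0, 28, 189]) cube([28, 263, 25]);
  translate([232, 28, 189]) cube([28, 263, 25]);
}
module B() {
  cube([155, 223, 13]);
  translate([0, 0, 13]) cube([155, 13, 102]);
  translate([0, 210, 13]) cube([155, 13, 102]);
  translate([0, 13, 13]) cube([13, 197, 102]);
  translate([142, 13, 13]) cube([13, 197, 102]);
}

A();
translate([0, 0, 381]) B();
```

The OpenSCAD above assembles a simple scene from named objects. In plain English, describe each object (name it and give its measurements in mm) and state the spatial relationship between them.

A is a simple wooden stool: a rectangular seat 260 mm (x) by 319 mm (y), 37 mm thick, top face at z = 381 mm, on four square legs, each 28×28 mm in cross-section. The legs rest on z = 0, each flush with a corner of the seat. Four stretchers, 28 mm wide and 25 mm tall, connect adjacent legs with their undersides at z = 189 mm, each running between the inner faces of the legs it joins and aligned with the legs' outer faces on the other axis.

B is an open-topped rectangular box: outside dimensions 155×223×115 mm, with a uniform wall and base thickness of 13 mm. The base is a full 155×223 slab on the floor; four walls sit on top of the base. The front and back walls (the −y and +y sides) span the full width; the two side walls fit between them.

The open box is on top of the stool.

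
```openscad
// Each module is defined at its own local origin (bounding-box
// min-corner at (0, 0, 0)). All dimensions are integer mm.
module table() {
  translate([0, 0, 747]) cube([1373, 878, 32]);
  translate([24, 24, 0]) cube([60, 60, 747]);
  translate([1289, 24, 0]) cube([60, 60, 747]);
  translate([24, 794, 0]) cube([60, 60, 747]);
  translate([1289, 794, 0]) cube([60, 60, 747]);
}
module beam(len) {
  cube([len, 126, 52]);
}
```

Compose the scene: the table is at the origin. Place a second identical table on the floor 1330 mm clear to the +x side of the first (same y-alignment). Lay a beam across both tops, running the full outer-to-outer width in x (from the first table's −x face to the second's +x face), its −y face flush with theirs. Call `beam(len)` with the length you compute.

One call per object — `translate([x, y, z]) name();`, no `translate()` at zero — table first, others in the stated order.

table();
translate([2703, 0, 0]) table();
translate([0, 0, 779]) beam(4076);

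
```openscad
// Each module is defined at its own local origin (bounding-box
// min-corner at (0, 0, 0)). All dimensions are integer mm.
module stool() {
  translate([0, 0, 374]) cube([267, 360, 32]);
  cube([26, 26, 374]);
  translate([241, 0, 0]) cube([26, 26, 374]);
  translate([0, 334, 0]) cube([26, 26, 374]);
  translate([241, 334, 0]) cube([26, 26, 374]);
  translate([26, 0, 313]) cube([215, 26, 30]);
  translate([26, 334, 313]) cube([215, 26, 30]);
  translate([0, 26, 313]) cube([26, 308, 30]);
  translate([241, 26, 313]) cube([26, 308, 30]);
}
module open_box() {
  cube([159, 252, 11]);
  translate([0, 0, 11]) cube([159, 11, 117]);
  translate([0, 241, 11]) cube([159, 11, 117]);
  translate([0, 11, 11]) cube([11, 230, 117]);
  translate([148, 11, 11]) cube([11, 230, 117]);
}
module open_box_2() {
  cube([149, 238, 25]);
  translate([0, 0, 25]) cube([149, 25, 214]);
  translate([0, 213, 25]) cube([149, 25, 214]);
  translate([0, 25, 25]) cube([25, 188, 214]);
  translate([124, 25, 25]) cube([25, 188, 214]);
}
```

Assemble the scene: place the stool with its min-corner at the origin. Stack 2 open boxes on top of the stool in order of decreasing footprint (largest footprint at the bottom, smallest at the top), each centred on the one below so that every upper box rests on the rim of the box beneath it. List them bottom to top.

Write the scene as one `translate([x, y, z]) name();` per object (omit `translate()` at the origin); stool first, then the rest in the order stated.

stool();
translate([54, 54, 406]) open_box();
translate([59, 61, 534]) open_box_2();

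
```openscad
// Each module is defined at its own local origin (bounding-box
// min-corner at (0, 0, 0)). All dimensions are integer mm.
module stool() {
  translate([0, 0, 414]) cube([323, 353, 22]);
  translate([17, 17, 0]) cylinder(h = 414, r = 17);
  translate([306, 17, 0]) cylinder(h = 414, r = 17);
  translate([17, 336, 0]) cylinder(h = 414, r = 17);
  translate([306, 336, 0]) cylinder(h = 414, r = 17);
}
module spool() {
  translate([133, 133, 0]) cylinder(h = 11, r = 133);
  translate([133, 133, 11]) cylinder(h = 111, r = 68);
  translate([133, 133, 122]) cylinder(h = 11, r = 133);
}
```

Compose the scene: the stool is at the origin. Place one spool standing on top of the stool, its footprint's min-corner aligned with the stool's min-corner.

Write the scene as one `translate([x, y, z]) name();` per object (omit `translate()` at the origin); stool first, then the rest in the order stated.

stool();
translate([0, 0, 436]) spool();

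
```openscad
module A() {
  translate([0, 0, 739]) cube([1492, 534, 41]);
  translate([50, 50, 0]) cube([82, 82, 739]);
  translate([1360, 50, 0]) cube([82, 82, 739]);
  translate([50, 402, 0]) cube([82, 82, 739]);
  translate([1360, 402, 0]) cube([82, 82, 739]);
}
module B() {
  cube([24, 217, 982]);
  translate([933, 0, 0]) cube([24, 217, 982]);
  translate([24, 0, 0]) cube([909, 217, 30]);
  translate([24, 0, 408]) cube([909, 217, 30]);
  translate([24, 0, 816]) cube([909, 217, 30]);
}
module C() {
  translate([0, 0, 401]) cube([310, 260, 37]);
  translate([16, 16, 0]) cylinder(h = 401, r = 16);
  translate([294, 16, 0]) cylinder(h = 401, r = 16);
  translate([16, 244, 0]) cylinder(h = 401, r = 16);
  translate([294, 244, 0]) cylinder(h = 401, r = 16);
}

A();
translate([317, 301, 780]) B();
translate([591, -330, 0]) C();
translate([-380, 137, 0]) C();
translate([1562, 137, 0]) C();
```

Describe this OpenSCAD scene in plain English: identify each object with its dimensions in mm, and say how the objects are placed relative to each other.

A is a table: top 1492 mm (x) × 534 mm (y), 41 mm thick, upper face at z = 780 mm, on four 82×82 mm square legs, each inset 50 mm from the nearest pair of top edges, running from z = 0 to the bottom of the top.

B is an open bookshelf. Two side panels, each 24 mm thick, 217 mm deep and 982 mm tall, stand 957 mm apart (outside-to-outside). Between them sit 3 shelves, each 30 mm thick and 217 mm deep, spanning the full gap between the sides. The bottom shelf rests on the floor (its underside at z = 0) and the clear gap between one shelf's top and the next shelf's underside is 378 mm.

C is a four-legged stool. The seat is a 310×260×37 mm slab whose top surface is at z = 438 mm; four round legs, each 32 mm in diameter, run from the floor (z = 0) to the underside of the seat, each leg's axis is inset half a diameter from the nearest pair of seat edges (so the leg's bounding box is flush with the corner).

The bookshelf is on top of the table. Three stools sit around the table at the −y, −x, +x sides.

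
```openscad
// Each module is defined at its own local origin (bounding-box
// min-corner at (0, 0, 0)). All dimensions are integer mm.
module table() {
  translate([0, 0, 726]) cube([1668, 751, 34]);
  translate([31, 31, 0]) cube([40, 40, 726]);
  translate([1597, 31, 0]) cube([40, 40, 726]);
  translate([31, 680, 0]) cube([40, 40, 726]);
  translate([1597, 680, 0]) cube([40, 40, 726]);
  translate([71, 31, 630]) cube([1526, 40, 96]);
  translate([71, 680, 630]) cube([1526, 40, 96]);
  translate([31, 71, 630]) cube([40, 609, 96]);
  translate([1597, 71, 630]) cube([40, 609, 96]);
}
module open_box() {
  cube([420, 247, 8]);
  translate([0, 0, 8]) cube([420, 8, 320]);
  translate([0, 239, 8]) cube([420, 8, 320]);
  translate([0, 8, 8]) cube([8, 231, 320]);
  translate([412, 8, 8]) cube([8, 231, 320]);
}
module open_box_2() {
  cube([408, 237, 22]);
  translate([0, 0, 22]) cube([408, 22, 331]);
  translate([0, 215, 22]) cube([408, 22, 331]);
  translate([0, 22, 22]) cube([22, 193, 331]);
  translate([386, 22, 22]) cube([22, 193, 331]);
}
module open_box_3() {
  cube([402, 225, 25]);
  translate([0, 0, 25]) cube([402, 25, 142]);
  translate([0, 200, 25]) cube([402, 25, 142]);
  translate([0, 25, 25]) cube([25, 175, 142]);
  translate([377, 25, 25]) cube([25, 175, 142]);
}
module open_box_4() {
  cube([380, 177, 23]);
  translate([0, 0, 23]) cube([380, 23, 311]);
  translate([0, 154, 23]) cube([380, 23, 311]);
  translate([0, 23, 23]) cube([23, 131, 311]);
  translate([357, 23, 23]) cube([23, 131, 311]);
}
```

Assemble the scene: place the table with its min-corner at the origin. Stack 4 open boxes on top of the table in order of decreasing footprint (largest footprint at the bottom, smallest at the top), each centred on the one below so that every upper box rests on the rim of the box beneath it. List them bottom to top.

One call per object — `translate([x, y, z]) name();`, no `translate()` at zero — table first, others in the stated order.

table();
translate([624, 252, 760]) open_box();
translate([630, 257, 1088]) open_box_2();
translate([633, 263, 1441]) open_box_3();
translate([644, 287, 1608]) open_box_4();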